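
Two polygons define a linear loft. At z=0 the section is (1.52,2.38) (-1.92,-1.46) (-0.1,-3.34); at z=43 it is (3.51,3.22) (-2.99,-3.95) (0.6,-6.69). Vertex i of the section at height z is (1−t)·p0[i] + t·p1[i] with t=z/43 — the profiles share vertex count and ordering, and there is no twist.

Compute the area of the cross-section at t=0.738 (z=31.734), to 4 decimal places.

Area at t=0.738: 17.0085

Cross-section at t=0.738: each vertex is (1-t)·p0[i] + t·p1[i].
  v1: (1-0.738)·(1.52,2.38) + 0.738·(3.51,3.22) = (2.9886,2.9999)
  v2: (1-0.738)·(-1.92,-1.46) + 0.738·(-2.99,-3.95) = (-2.7097,-3.2976)
  v3: (1-0.738)·(-0.1,-3.34) + 0.738·(0.6,-6.69) = (0.4166,-5.8123)
Shoelace sum Σ(x_i·y_{i+1} − x_{i+1}·y_i):
  i=1: 2.9886·-3.2976 − -2.7097·2.9999 = -1.7266 (running -1.7266)
  i=2: -2.7097·-5.8123 − 0.4166·-3.2976 = +17.1231 (running +15.3966)
  i=3: 0.4166·2.9999 − 2.9886·-5.8123 = +18.6205 (running +34.0171)
Area = |Σ|/2 = |34.0171|/2 = 17.0085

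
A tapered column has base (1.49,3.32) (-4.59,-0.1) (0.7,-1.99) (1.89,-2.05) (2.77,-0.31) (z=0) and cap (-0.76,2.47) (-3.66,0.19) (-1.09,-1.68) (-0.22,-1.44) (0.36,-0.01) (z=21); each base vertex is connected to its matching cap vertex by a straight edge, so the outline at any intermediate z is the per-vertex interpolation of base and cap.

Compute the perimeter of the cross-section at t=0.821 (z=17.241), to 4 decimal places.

Cross-section at t=0.821: each vertex is (1-t)·p0[i] + t·p1[i].
  v1: (1-0.821)·(1.49,3.32) + 0.821·(-0.76,2.47) = (-0.3572,2.6222)
  v2: (1-0.821)·(-4.59,-0.1) + 0.821·(-3.66,0.19) = (-3.8265,0.1381)
  v3: (1-0.821)·(0.7,-1.99) + 0.821·(-1.09,-1.68) = (-0.7696,-1.7355)
  v4: (1-0.821)·(1.89,-2.05) + 0.821·(-0.22,-1.44) = (0.1577,-1.5492)
  v5: (1-0.821)·(2.77,-0.31) + 0.821·(0.36,-0.01) = (0.7914,-0.0637)
Perimeter = Σ |v_{i+1} − v_i|:
  edge 1→2: √(-3.4692² + -2.4841²) = 4.2669 (running 4.2669)
  edge 2→3: √(3.0569² + -1.8736²) = 3.5854 (running 7.8522)
  edge 3→4: √(0.9273² + 0.1863²) = 0.9458 (running 8.7980)
  edge 4→5: √(0.6337² + 1.4855²) = 1.6150 (running 10.4130)
  edge 5→1: √(-1.1486² + 2.6859²) = 2.9212 (running 13.3342)
Perimeter = 13.3342

Perimeter at t=0.821: 13.3342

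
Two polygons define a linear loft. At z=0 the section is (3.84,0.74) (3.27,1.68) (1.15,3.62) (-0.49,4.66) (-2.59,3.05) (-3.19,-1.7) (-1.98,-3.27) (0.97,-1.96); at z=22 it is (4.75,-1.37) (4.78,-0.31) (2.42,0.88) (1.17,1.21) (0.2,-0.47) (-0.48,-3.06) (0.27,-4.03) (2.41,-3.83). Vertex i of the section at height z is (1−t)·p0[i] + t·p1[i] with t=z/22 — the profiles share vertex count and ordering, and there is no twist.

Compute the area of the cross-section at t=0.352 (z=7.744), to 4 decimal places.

Area at t=0.352: 27.8388

Cross-section at t=0.352: each vertex is (1-t)·p0[i] + t·p1[i].
  v1: (1-0.352)·(3.84,0.74) + 0.352·(4.75,-1.37) = (4.1603,-0.0027)
  v2: (1-0.352)·(3.27,1.68) + 0.352·(4.78,-0.31) = (3.8015,0.9795)
  v3: (1-0.352)·(1.15,3.62) + 0.352·(2.42,0.88) = (1.5970,2.6555)
  v4: (1-0.352)·(-0.49,4.66) + 0.352·(1.17,1.21) = (0.0943,3.4456)
  v5: (1-0.352)·(-2.59,3.05) + 0.352·(0.2,-0.47) = (-1.6079,1.8110)
  v6: (1-0.352)·(-3.19,-1.7) + 0.352·(-0.48,-3.06) = (-2.2361,-2.1787)
  v7: (1-0.352)·(-1.98,-3.27) + 0.352·(0.27,-4.03) = (-1.1880,-3.5375)
  v8: (1-0.352)·(0.97,-1.96) + 0.352·(2.41,-3.83) = (1.4769,-2.6182)
Shoelace sum Σ(x_i·y_{i+1} − x_{i+1}·y_i):
  i=1: 4.1603·0.9795 − 3.8015·-0.0027 = +4.0855 (running +4.0855)
  i=2: 3.8015·2.6555 − 1.5970·0.9795 = +8.5307 (running +12.6161)
  i=3: 1.5970·3.4456 − 0.0943·2.6555 = +5.2523 (running +17.8684)
  i=4: 0.0943·1.8110 − -1.6079·3.4456 = +5.7111 (running +23.5795)
  i=5: -1.6079·-2.1787 − -2.2361·1.8110 = +7.5527 (running +31.1321)
  i=6: -2.2361·-3.5375 − -1.1880·-2.1787 = +5.3219 (running +36.4540)
  i=7: -1.1880·-2.6182 − 1.4769·-3.5375 = +8.3350 (running +44.7890)
  i=8: 1.4769·-0.0027 − 4.1603·-2.6182 = +10.8887 (running +55.6777)
Area = |Σ|/2 = |55.6777|/2 = 27.8388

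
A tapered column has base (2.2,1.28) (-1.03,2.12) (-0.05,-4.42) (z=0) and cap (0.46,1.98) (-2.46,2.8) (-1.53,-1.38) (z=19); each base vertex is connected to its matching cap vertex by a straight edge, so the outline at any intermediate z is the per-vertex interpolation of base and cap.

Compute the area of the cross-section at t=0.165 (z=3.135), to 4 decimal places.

Cross-section at t=0.165: each vertex is (1-t)·p0[i] + t·p1[i].
  v1: (1-0.165)·(2.2,1.28) + 0.165·(0.46,1.98) = (1.9129,1.3955)
  v2: (1-0.165)·(-1.03,2.12) + 0.165·(-2.46,2.8) = (-1.2660,2.2322)
  v3: (1-0.165)·(-0.05,-4.42) + 0.165·(-1.53,-1.38) = (-0.2942,-3.9184)
Shoelace sum Σ(x_i·y_{i+1} − x_{i+1}·y_i):
  i=1: 1.9129·2.2322 − -1.2660·1.3955 = +6.0366 (running +6.0366)
  i=2: -1.2660·-3.9184 − -0.2942·2.2322 = +5.6172 (running +11.6538)
  i=3: -0.2942·1.3955 − 1.9129·-3.9184 = +7.0850 (running +18.7388)
Area = |Σ|/2 = |18.7388|/2 = 9.3694

Area at t=0.165: 9.3694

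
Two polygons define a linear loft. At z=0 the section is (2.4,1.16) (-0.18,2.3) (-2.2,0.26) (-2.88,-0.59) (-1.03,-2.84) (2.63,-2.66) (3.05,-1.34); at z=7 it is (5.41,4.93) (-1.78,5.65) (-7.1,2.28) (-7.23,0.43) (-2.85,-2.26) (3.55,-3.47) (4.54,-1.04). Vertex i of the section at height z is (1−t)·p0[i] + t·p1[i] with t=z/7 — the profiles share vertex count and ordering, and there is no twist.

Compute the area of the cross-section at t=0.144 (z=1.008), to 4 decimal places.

Cross-section at t=0.144: each vertex is (1-t)·p0[i] + t·p1[i].
  v1: (1-0.144)·(2.4,1.16) + 0.144·(5.41,4.93) = (2.8334,1.7029)
  v2: (1-0.144)·(-0.18,2.3) + 0.144·(-1.78,5.65) = (-0.4104,2.7824)
  v3: (1-0.144)·(-2.2,0.26) + 0.144·(-7.1,2.28) = (-2.9056,0.5509)
  v4: (1-0.144)·(-2.88,-0.59) + 0.144·(-7.23,0.43) = (-3.5064,-0.4431)
  v5: (1-0.144)·(-1.03,-2.84) + 0.144·(-2.85,-2.26) = (-1.2921,-2.7565)
  v6: (1-0.144)·(2.63,-2.66) + 0.144·(3.55,-3.47) = (2.7625,-2.7766)
  v7: (1-0.144)·(3.05,-1.34) + 0.144·(4.54,-1.04) = (3.2646,-1.2968)
Shoelace sum Σ(x_i·y_{i+1} − x_{i+1}·y_i):
  i=1: 2.8334·2.7824 − -0.4104·1.7029 = +8.5826 (running +8.5826)
  i=2: -0.4104·0.5509 − -2.9056·2.7824 = +7.8585 (running +16.4411)
  i=3: -2.9056·-0.4431 − -3.5064·0.5509 = +3.2191 (running +19.6602)
  i=4: -3.5064·-2.7565 − -1.2921·-0.4431 = +9.0928 (running +28.7530)
  i=5: -1.2921·-2.7766 − 2.7625·-2.7565 = +11.2024 (running +39.9554)
  i=6: 2.7625·-1.2968 − 3.2646·-2.7766 = +5.4821 (running +45.4375)
  i=7: 3.2646·1.7029 − 2.8334·-1.2968 = +9.2336 (running +54.6710)
Area = |Σ|/2 = |54.6710|/2 = 27.3355

Area at t=0.144: 27.3355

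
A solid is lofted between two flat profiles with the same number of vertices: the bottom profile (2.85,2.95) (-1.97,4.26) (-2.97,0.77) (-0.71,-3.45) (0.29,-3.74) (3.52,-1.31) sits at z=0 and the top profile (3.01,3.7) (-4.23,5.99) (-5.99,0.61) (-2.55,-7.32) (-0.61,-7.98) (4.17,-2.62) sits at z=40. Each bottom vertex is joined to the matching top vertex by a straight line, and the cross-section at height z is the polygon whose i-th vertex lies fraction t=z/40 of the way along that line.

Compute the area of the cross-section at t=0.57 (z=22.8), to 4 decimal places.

Area at t=0.57: 64.8653

Cross-section at t=0.57: each vertex is (1-t)·p0[i] + t·p1[i].
  v1: (1-0.57)·(2.85,2.95) + 0.57·(3.01,3.7) = (2.9412,3.3775)
  v2: (1-0.57)·(-1.97,4.26) + 0.57·(-4.23,5.99) = (-3.2582,5.2461)
  v3: (1-0.57)·(-2.97,0.77) + 0.57·(-5.99,0.61) = (-4.6914,0.6788)
  v4: (1-0.57)·(-0.71,-3.45) + 0.57·(-2.55,-7.32) = (-1.7588,-5.6559)
  v5: (1-0.57)·(0.29,-3.74) + 0.57·(-0.61,-7.98) = (-0.2230,-6.1568)
  v6: (1-0.57)·(3.52,-1.31) + 0.57·(4.17,-2.62) = (3.8905,-2.0567)
Shoelace sum Σ(x_i·y_{i+1} − x_{i+1}·y_i):
  i=1: 2.9412·5.2461 − -3.2582·3.3775 = +26.4344 (running +26.4344)
  i=2: -3.2582·0.6788 − -4.6914·5.2461 = +22.3999 (running +48.8343)
  i=3: -4.6914·-5.6559 − -1.7588·0.6788 = +27.7280 (running +76.5622)
  i=4: -1.7588·-6.1568 − -0.2230·-5.6559 = +9.5673 (running +86.1296)
  i=5: -0.2230·-2.0567 − 3.8905·-6.1568 = +24.4117 (running +110.5412)
  i=6: 3.8905·3.3775 − 2.9412·-2.0567 = +19.1893 (running +129.7306)
Area = |Σ|/2 = |129.7306|/2 = 64.8653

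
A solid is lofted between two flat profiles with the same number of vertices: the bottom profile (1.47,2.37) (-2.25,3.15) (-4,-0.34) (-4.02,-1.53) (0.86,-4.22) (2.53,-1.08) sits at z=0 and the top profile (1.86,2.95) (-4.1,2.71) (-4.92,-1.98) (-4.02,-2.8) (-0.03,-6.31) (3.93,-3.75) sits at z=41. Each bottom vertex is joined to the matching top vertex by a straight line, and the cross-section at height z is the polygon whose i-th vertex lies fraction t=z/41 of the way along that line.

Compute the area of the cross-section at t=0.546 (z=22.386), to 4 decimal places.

Area at t=0.546: 44.0231

Cross-section at t=0.546: each vertex is (1-t)·p0[i] + t·p1[i].
  v1: (1-0.546)·(1.47,2.37) + 0.546·(1.86,2.95) = (1.6829,2.6867)
  v2: (1-0.546)·(-2.25,3.15) + 0.546·(-4.1,2.71) = (-3.2601,2.9098)
  v3: (1-0.546)·(-4,-0.34) + 0.546·(-4.92,-1.98) = (-4.5023,-1.2354)
  v4: (1-0.546)·(-4.02,-1.53) + 0.546·(-4.02,-2.8) = (-4.0200,-2.2234)
  v5: (1-0.546)·(0.86,-4.22) + 0.546·(-0.03,-6.31) = (0.3741,-5.3611)
  v6: (1-0.546)·(2.53,-1.08) + 0.546·(3.93,-3.75) = (3.2944,-2.5378)
Shoelace sum Σ(x_i·y_{i+1} − x_{i+1}·y_i):
  i=1: 1.6829·2.9098 − -3.2601·2.6867 = +13.6558 (running +13.6558)
  i=2: -3.2601·-1.2354 − -4.5023·2.9098 = +17.1283 (running +30.7841)
  i=3: -4.5023·-2.2234 − -4.0200·-1.2354 = +5.0441 (running +35.8282)
  i=4: -4.0200·-5.3611 − 0.3741·-2.2234 = +22.3835 (running +58.2117)
  i=5: 0.3741·-2.5378 − 3.2944·-5.3611 = +16.7124 (running +74.9241)
  i=6: 3.2944·2.6867 − 1.6829·-2.5378 = +13.1220 (running +88.0461)
Area = |Σ|/2 = |88.0461|/2 = 44.0231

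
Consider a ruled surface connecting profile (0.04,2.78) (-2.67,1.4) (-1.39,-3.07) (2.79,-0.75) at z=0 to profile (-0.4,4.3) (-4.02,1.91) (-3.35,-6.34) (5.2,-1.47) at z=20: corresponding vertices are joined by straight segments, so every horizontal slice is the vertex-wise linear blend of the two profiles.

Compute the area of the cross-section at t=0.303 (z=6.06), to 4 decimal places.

Cross-section at t=0.303: each vertex is (1-t)·p0[i] + t·p1[i].
  v1: (1-0.303)·(0.04,2.78) + 0.303·(-0.4,4.3) = (-0.0933,3.2406)
  v2: (1-0.303)·(-2.67,1.4) + 0.303·(-4.02,1.91) = (-3.0791,1.5545)
  v3: (1-0.303)·(-1.39,-3.07) + 0.303·(-3.35,-6.34) = (-1.9839,-4.0608)
  v4: (1-0.303)·(2.79,-0.75) + 0.303·(5.2,-1.47) = (3.5202,-0.9682)
Shoelace sum Σ(x_i·y_{i+1} − x_{i+1}·y_i):
  i=1: -0.0933·1.5545 − -3.0791·3.2406 = +9.8328 (running +9.8328)
  i=2: -3.0791·-4.0608 − -1.9839·1.5545 = +15.5874 (running +25.4202)
  i=3: -1.9839·-0.9682 − 3.5202·-4.0608 = +16.2157 (running +41.6359)
  i=4: 3.5202·3.2406 − -0.0933·-0.9682 = +11.3172 (running +52.9531)
Area = |Σ|/2 = |52.9531|/2 = 26.4765

Area at t=0.303: 26.4765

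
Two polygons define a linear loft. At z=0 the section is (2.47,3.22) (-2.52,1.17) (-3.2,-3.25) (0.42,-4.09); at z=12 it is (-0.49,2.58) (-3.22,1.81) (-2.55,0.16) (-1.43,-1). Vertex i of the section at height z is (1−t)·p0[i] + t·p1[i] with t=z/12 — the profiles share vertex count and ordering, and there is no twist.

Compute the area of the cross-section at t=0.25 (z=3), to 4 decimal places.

Area at t=0.25: 18.3165

Cross-section at t=0.25: each vertex is (1-t)·p0[i] + t·p1[i].
  v1: (1-0.25)·(2.47,3.22) + 0.25·(-0.49,2.58) = (1.7300,3.0600)
  v2: (1-0.25)·(-2.52,1.17) + 0.25·(-3.22,1.81) = (-2.6950,1.3300)
  v3: (1-0.25)·(-3.2,-3.25) + 0.25·(-2.55,0.16) = (-3.0375,-2.3975)
  v4: (1-0.25)·(0.42,-4.09) + 0.25·(-1.43,-1) = (-0.0425,-3.3175)
Shoelace sum Σ(x_i·y_{i+1} − x_{i+1}·y_i):
  i=1: 1.7300·1.3300 − -2.6950·3.0600 = +10.5476 (running +10.5476)
  i=2: -2.6950·-2.3975 − -3.0375·1.3300 = +10.5011 (running +21.0487)
  i=3: -3.0375·-3.3175 − -0.0425·-2.3975 = +9.9750 (running +31.0238)
  i=4: -0.0425·3.0600 − 1.7300·-3.3175 = +5.6092 (running +36.6330)
Area = |Σ|/2 = |36.6330|/2 = 18.3165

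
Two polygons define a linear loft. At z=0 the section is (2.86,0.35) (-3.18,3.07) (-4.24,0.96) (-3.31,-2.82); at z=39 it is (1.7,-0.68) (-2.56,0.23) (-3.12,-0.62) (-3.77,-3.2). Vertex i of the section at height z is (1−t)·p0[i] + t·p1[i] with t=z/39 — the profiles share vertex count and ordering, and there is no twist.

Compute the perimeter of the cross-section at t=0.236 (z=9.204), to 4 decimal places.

Cross-section at t=0.236: each vertex is (1-t)·p0[i] + t·p1[i].
  v1: (1-0.236)·(2.86,0.35) + 0.236·(1.7,-0.68) = (2.5862,0.1069)
  v2: (1-0.236)·(-3.18,3.07) + 0.236·(-2.56,0.23) = (-3.0337,2.3998)
  v3: (1-0.236)·(-4.24,0.96) + 0.236·(-3.12,-0.62) = (-3.9757,0.5871)
  v4: (1-0.236)·(-3.31,-2.82) + 0.236·(-3.77,-3.2) = (-3.4186,-2.9097)
Perimeter = Σ |v_{i+1} − v_i|:
  edge 1→2: √(-5.6199² + 2.2928²) = 6.0696 (running 6.0696)
  edge 2→3: √(-0.9420² + -1.8126²) = 2.0428 (running 8.1124)
  edge 3→4: √(0.5571² + -3.4968²) = 3.5409 (running 11.6533)
  edge 4→1: √(6.0048² + 3.0166²) = 6.7199 (running 18.3733)
Perimeter = 18.3733

Perimeter at t=0.236: 18.3733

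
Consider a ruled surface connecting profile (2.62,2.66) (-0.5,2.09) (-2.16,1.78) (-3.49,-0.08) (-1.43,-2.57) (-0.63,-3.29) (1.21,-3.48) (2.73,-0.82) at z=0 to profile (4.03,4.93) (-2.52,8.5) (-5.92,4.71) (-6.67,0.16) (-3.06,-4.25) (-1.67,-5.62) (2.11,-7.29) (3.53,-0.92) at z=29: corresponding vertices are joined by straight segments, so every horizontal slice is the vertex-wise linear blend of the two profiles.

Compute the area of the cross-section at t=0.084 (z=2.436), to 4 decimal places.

Cross-section at t=0.084: each vertex is (1-t)·p0[i] + t·p1[i].
  v1: (1-0.084)·(2.62,2.66) + 0.084·(4.03,4.93) = (2.7384,2.8507)
  v2: (1-0.084)·(-0.5,2.09) + 0.084·(-2.52,8.5) = (-0.6697,2.6284)
  v3: (1-0.084)·(-2.16,1.78) + 0.084·(-5.92,4.71) = (-2.4758,2.0261)
  v4: (1-0.084)·(-3.49,-0.08) + 0.084·(-6.67,0.16) = (-3.7571,-0.0598)
  v5: (1-0.084)·(-1.43,-2.57) + 0.084·(-3.06,-4.25) = (-1.5669,-2.7111)
  v6: (1-0.084)·(-0.63,-3.29) + 0.084·(-1.67,-5.62) = (-0.7174,-3.4857)
  v7: (1-0.084)·(1.21,-3.48) + 0.084·(2.11,-7.29) = (1.2856,-3.8000)
  v8: (1-0.084)·(2.73,-0.82) + 0.084·(3.53,-0.92) = (2.7972,-0.8284)
Shoelace sum Σ(x_i·y_{i+1} − x_{i+1}·y_i):
  i=1: 2.7384·2.6284 − -0.6697·2.8507 = +9.1069 (running +9.1069)
  i=2: -0.6697·2.0261 − -2.4758·2.6284 = +5.1507 (running +14.2576)
  i=3: -2.4758·-0.0598 − -3.7571·2.0261 = +7.7605 (running +22.0181)
  i=4: -3.7571·-2.7111 − -1.5669·-0.0598 = +10.0922 (running +32.1104)
  i=5: -1.5669·-3.4857 − -0.7174·-2.7111 = +3.5170 (running +35.6274)
  i=6: -0.7174·-3.8000 − 1.2856·-3.4857 = +7.2072 (running +42.8346)
  i=7: 1.2856·-0.8284 − 2.7972·-3.8000 = +9.5645 (running +52.3991)
  i=8: 2.7972·2.8507 − 2.7384·-0.8284 = +10.2424 (running +62.6415)
Area = |Σ|/2 = |62.6415|/2 = 31.3208

Area at t=0.084: 31.3208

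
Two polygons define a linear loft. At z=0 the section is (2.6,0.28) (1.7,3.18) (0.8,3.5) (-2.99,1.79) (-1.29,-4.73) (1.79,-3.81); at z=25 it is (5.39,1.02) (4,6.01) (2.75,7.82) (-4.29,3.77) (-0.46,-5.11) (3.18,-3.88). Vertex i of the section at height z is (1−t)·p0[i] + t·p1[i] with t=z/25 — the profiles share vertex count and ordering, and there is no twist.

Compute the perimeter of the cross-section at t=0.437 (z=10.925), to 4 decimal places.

Cross-section at t=0.437: each vertex is (1-t)·p0[i] + t·p1[i].
  v1: (1-0.437)·(2.6,0.28) + 0.437·(5.39,1.02) = (3.8192,0.6034)
  v2: (1-0.437)·(1.7,3.18) + 0.437·(4,6.01) = (2.7051,4.4167)
  v3: (1-0.437)·(0.8,3.5) + 0.437·(2.75,7.82) = (1.6522,5.3878)
  v4: (1-0.437)·(-2.99,1.79) + 0.437·(-4.29,3.77) = (-3.5581,2.6553)
  v5: (1-0.437)·(-1.29,-4.73) + 0.437·(-0.46,-5.11) = (-0.9273,-4.8961)
  v6: (1-0.437)·(1.79,-3.81) + 0.437·(3.18,-3.88) = (2.3974,-3.8406)
Perimeter = Σ |v_{i+1} − v_i|:
  edge 1→2: √(-1.1141² + 3.8133²) = 3.9728 (running 3.9728)
  edge 2→3: √(-1.0529² + 0.9711²) = 1.4324 (running 5.4052)
  edge 3→4: √(-5.2103² + -2.7326²) = 5.8833 (running 11.2885)
  edge 4→5: √(2.6308² + -7.5513²) = 7.9965 (running 19.2850)
  edge 5→6: √(3.3247² + 1.0555²) = 3.4882 (running 22.7732)
  edge 6→1: √(1.4218² + 4.4440²) = 4.6659 (running 27.4391)
Perimeter = 27.4391

Perimeter at t=0.437: 27.4391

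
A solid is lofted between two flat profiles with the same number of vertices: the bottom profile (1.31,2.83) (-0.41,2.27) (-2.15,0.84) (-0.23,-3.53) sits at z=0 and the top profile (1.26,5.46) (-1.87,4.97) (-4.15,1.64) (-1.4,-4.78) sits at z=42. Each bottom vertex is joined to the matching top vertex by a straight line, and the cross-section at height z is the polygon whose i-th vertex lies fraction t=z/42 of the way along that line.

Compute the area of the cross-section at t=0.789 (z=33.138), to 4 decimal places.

Area at t=0.789: 22.9868

Cross-section at t=0.789: each vertex is (1-t)·p0[i] + t·p1[i].
  v1: (1-0.789)·(1.31,2.83) + 0.789·(1.26,5.46) = (1.2706,4.9051)
  v2: (1-0.789)·(-0.41,2.27) + 0.789·(-1.87,4.97) = (-1.5619,4.4003)
  v3: (1-0.789)·(-2.15,0.84) + 0.789·(-4.15,1.64) = (-3.7280,1.4712)
  v4: (1-0.789)·(-0.23,-3.53) + 0.789·(-1.4,-4.78) = (-1.1531,-4.5163)
Shoelace sum Σ(x_i·y_{i+1} − x_{i+1}·y_i):
  i=1: 1.2706·4.4003 − -1.5619·4.9051 = +13.2522 (running +13.2522)
  i=2: -1.5619·1.4712 − -3.7280·4.4003 = +14.1064 (running +27.3586)
  i=3: -3.7280·-4.5163 − -1.1531·1.4712 = +18.5331 (running +45.8917)
  i=4: -1.1531·4.9051 − 1.2706·-4.5163 = +0.0819 (running +45.9736)
Area = |Σ|/2 = |45.9736|/2 = 22.9868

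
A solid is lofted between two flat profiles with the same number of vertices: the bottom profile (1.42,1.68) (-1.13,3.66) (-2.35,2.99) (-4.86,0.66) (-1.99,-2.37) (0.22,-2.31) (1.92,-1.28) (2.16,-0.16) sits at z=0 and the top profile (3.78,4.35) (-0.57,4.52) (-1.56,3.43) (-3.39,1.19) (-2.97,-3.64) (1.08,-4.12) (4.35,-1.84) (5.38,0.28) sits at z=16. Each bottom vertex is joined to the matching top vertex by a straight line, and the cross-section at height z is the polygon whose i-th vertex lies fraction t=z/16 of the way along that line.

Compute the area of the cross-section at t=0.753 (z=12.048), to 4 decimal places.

Area at t=0.753: 48.7954

Cross-section at t=0.753: each vertex is (1-t)·p0[i] + t·p1[i].
  v1: (1-0.753)·(1.42,1.68) + 0.753·(3.78,4.35) = (3.1971,3.6905)
  v2: (1-0.753)·(-1.13,3.66) + 0.753·(-0.57,4.52) = (-0.7083,4.3076)
  v3: (1-0.753)·(-2.35,2.99) + 0.753·(-1.56,3.43) = (-1.7551,3.3213)
  v4: (1-0.753)·(-4.86,0.66) + 0.753·(-3.39,1.19) = (-3.7531,1.0591)
  v5: (1-0.753)·(-1.99,-2.37) + 0.753·(-2.97,-3.64) = (-2.7279,-3.3263)
  v6: (1-0.753)·(0.22,-2.31) + 0.753·(1.08,-4.12) = (0.8676,-3.6729)
  v7: (1-0.753)·(1.92,-1.28) + 0.753·(4.35,-1.84) = (3.7498,-1.7017)
  v8: (1-0.753)·(2.16,-0.16) + 0.753·(5.38,0.28) = (4.5847,0.1713)
Shoelace sum Σ(x_i·y_{i+1} − x_{i+1}·y_i):
  i=1: 3.1971·4.3076 − -0.7083·3.6905 = +16.3857 (running +16.3857)
  i=2: -0.7083·3.3213 − -1.7551·4.3076 = +5.2078 (running +21.5935)
  i=3: -1.7551·1.0591 − -3.7531·3.3213 = +10.6064 (running +32.1999)
  i=4: -3.7531·-3.3263 − -2.7279·1.0591 = +15.3731 (running +47.5730)
  i=5: -2.7279·-3.6729 − 0.8676·-3.3263 = +12.9054 (running +60.4784)
  i=6: 0.8676·-1.7017 − 3.7498·-3.6729 = +12.2964 (running +72.7747)
  i=7: 3.7498·0.1713 − 4.5847·-1.7017 = +8.4440 (running +81.2188)
  i=8: 4.5847·3.6905 − 3.1971·0.1713 = +16.3720 (running +97.5908)
Area = |Σ|/2 = |97.5908|/2 = 48.7954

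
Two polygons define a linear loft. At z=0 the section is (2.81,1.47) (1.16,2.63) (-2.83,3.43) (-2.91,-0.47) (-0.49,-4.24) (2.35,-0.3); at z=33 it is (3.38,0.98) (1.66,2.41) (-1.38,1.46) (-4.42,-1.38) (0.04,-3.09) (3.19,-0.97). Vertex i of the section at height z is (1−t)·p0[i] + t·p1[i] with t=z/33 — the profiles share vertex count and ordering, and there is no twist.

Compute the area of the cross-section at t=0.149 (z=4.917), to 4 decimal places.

Area at t=0.149: 27.6137

Cross-section at t=0.149: each vertex is (1-t)·p0[i] + t·p1[i].
  v1: (1-0.149)·(2.81,1.47) + 0.149·(3.38,0.98) = (2.8949,1.3970)
  v2: (1-0.149)·(1.16,2.63) + 0.149·(1.66,2.41) = (1.2345,2.5972)
  v3: (1-0.149)·(-2.83,3.43) + 0.149·(-1.38,1.46) = (-2.6139,3.1365)
  v4: (1-0.149)·(-2.91,-0.47) + 0.149·(-4.42,-1.38) = (-3.1350,-0.6056)
  v5: (1-0.149)·(-0.49,-4.24) + 0.149·(0.04,-3.09) = (-0.4110,-4.0686)
  v6: (1-0.149)·(2.35,-0.3) + 0.149·(3.19,-0.97) = (2.4752,-0.3998)
Shoelace sum Σ(x_i·y_{i+1} − x_{i+1}·y_i):
  i=1: 2.8949·2.5972 − 1.2345·1.3970 = +5.7942 (running +5.7942)
  i=2: 1.2345·3.1365 − -2.6139·2.5972 = +10.6610 (running +16.4552)
  i=3: -2.6139·-0.6056 − -3.1350·3.1365 = +11.4158 (running +27.8709)
  i=4: -3.1350·-4.0686 − -0.4110·-0.6056 = +12.5063 (running +40.3772)
  i=5: -0.4110·-0.3998 − 2.4752·-4.0686 = +10.2349 (running +50.6121)
  i=6: 2.4752·1.3970 − 2.8949·-0.3998 = +4.6153 (running +55.2274)
Area = |Σ|/2 = |55.2274|/2 = 27.6137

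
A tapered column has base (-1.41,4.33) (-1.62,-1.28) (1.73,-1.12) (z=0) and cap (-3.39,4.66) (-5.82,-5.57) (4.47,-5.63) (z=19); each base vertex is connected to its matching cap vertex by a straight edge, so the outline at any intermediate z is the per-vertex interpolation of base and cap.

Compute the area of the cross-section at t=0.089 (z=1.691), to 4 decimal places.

Area at t=0.089: 11.9164

Cross-section at t=0.089: each vertex is (1-t)·p0[i] + t·p1[i].
  v1: (1-0.089)·(-1.41,4.33) + 0.089·(-3.39,4.66) = (-1.5862,4.3594)
  v2: (1-0.089)·(-1.62,-1.28) + 0.089·(-5.82,-5.57) = (-1.9938,-1.6618)
  v3: (1-0.089)·(1.73,-1.12) + 0.089·(4.47,-5.63) = (1.9739,-1.5214)
Shoelace sum Σ(x_i·y_{i+1} − x_{i+1}·y_i):
  i=1: -1.5862·-1.6618 − -1.9938·4.3594 = +11.3277 (running +11.3277)
  i=2: -1.9938·-1.5214 − 1.9739·-1.6618 = +6.3135 (running +17.6412)
  i=3: 1.9739·4.3594 − -1.5862·-1.5214 = +6.1915 (running +23.8328)
Area = |Σ|/2 = |23.8328|/2 = 11.9164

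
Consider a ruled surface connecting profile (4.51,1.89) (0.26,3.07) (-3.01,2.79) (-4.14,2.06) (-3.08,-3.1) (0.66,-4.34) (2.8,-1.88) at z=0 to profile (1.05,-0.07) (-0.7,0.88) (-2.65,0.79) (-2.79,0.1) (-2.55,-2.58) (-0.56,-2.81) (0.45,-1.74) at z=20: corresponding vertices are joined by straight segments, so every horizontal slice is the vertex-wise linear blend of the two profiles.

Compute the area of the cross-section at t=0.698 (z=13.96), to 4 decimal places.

Cross-section at t=0.698: each vertex is (1-t)·p0[i] + t·p1[i].
  v1: (1-0.698)·(4.51,1.89) + 0.698·(1.05,-0.07) = (2.0949,0.5219)
  v2: (1-0.698)·(0.26,3.07) + 0.698·(-0.7,0.88) = (-0.4101,1.5414)
  v3: (1-0.698)·(-3.01,2.79) + 0.698·(-2.65,0.79) = (-2.7587,1.3940)
  v4: (1-0.698)·(-4.14,2.06) + 0.698·(-2.79,0.1) = (-3.1977,0.6919)
  v5: (1-0.698)·(-3.08,-3.1) + 0.698·(-2.55,-2.58) = (-2.7101,-2.7370)
  v6: (1-0.698)·(0.66,-4.34) + 0.698·(-0.56,-2.81) = (-0.1916,-3.2721)
  v7: (1-0.698)·(2.8,-1.88) + 0.698·(0.45,-1.74) = (1.1597,-1.7823)
Shoelace sum Σ(x_i·y_{i+1} − x_{i+1}·y_i):
  i=1: 2.0949·1.5414 − -0.4101·0.5219 = +3.4431 (running +3.4431)
  i=2: -0.4101·1.3940 − -2.7587·1.5414 = +3.6806 (running +7.1237)
  i=3: -2.7587·0.6919 − -3.1977·1.3940 = +2.5488 (running +9.6725)
  i=4: -3.1977·-2.7370 − -2.7101·0.6919 = +10.6274 (running +20.2998)
  i=5: -2.7101·-3.2721 − -0.1916·-2.7370 = +8.3432 (running +28.6430)
  i=6: -0.1916·-1.7823 − 1.1597·-3.2721 = +4.1360 (running +32.7790)
  i=7: 1.1597·0.5219 − 2.0949·-1.7823 = +4.3390 (running +37.1180)
Area = |Σ|/2 = |37.1180|/2 = 18.5590

Area at t=0.698: 18.5590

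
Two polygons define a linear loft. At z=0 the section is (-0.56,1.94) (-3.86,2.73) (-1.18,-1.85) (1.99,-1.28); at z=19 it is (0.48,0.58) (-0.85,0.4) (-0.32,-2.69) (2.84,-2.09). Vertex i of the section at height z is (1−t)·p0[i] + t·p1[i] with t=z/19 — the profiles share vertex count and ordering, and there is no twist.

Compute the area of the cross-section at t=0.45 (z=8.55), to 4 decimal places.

Cross-section at t=0.45: each vertex is (1-t)·p0[i] + t·p1[i].
  v1: (1-0.45)·(-0.56,1.94) + 0.45·(0.48,0.58) = (-0.0920,1.3280)
  v2: (1-0.45)·(-3.86,2.73) + 0.45·(-0.85,0.4) = (-2.5055,1.6815)
  v3: (1-0.45)·(-1.18,-1.85) + 0.45·(-0.32,-2.69) = (-0.7930,-2.2280)
  v4: (1-0.45)·(1.99,-1.28) + 0.45·(2.84,-2.09) = (2.3725,-1.6445)
Shoelace sum Σ(x_i·y_{i+1} − x_{i+1}·y_i):
  i=1: -0.0920·1.6815 − -2.5055·1.3280 = +3.1726 (running +3.1726)
  i=2: -2.5055·-2.2280 − -0.7930·1.6815 = +6.9157 (running +10.0883)
  i=3: -0.7930·-1.6445 − 2.3725·-2.2280 = +6.5900 (running +16.6783)
  i=4: 2.3725·1.3280 − -0.0920·-1.6445 = +2.9994 (running +19.6777)
Area = |Σ|/2 = |19.6777|/2 = 9.8388

Area at t=0.45: 9.8388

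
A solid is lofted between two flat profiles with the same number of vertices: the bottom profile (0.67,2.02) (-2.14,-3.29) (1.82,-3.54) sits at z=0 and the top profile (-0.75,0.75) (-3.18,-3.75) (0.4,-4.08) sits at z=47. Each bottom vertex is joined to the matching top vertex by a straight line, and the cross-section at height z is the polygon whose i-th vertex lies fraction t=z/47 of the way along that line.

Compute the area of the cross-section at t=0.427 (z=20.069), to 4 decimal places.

Area at t=0.427: 9.8024

Cross-section at t=0.427: each vertex is (1-t)·p0[i] + t·p1[i].
  v1: (1-0.427)·(0.67,2.02) + 0.427·(-0.75,0.75) = (0.0637,1.4777)
  v2: (1-0.427)·(-2.14,-3.29) + 0.427·(-3.18,-3.75) = (-2.5841,-3.4864)
  v3: (1-0.427)·(1.82,-3.54) + 0.427·(0.4,-4.08) = (1.2137,-3.7706)
Shoelace sum Σ(x_i·y_{i+1} − x_{i+1}·y_i):
  i=1: 0.0637·-3.4864 − -2.5841·1.4777 = +3.5966 (running +3.5966)
  i=2: -2.5841·-3.7706 − 1.2137·-3.4864 = +13.9748 (running +17.5714)
  i=3: 1.2137·1.4777 − 0.0637·-3.7706 = +2.0335 (running +19.6049)
Area = |Σ|/2 = |19.6049|/2 = 9.8024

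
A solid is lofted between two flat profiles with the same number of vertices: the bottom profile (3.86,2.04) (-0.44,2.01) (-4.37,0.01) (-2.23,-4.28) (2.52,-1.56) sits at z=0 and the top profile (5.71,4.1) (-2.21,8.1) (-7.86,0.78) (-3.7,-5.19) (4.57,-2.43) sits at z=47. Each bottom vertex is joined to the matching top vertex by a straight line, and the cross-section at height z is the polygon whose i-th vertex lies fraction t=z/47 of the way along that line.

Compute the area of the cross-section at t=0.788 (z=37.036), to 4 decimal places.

Area at t=0.788: 91.6562

Cross-section at t=0.788: each vertex is (1-t)·p0[i] + t·p1[i].
  v1: (1-0.788)·(3.86,2.04) + 0.788·(5.71,4.1) = (5.3178,3.6633)
  v2: (1-0.788)·(-0.44,2.01) + 0.788·(-2.21,8.1) = (-1.8348,6.8089)
  v3: (1-0.788)·(-4.37,0.01) + 0.788·(-7.86,0.78) = (-7.1201,0.6168)
  v4: (1-0.788)·(-2.23,-4.28) + 0.788·(-3.7,-5.19) = (-3.3884,-4.9971)
  v5: (1-0.788)·(2.52,-1.56) + 0.788·(4.57,-2.43) = (4.1354,-2.2456)
Shoelace sum Σ(x_i·y_{i+1} − x_{i+1}·y_i):
  i=1: 5.3178·6.8089 − -1.8348·3.6633 = +42.9297 (running +42.9297)
  i=2: -1.8348·0.6168 − -7.1201·6.8089 = +47.3487 (running +90.2784)
  i=3: -7.1201·-4.9971 − -3.3884·0.6168 = +37.6696 (running +127.9480)
  i=4: -3.3884·-2.2456 − 4.1354·-4.9971 = +28.2737 (running +156.2217)
  i=5: 4.1354·3.6633 − 5.3178·-2.2456 = +27.0906 (running +183.3123)
Area = |Σ|/2 = |183.3123|/2 = 91.6562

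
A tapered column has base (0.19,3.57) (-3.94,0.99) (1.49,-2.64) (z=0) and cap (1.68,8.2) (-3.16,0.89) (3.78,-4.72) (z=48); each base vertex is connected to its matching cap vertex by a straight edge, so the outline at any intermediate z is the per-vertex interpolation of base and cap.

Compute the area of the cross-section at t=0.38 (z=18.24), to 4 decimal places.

Cross-section at t=0.38: each vertex is (1-t)·p0[i] + t·p1[i].
  v1: (1-0.38)·(0.19,3.57) + 0.38·(1.68,8.2) = (0.7562,5.3294)
  v2: (1-0.38)·(-3.94,0.99) + 0.38·(-3.16,0.89) = (-3.6436,0.9520)
  v3: (1-0.38)·(1.49,-2.64) + 0.38·(3.78,-4.72) = (2.3602,-3.4304)
Shoelace sum Σ(x_i·y_{i+1} − x_{i+1}·y_i):
  i=1: 0.7562·0.9520 − -3.6436·5.3294 = +20.1381 (running +20.1381)
  i=2: -3.6436·-3.4304 − 2.3602·0.9520 = +10.2521 (running +30.3902)
  i=3: 2.3602·5.3294 − 0.7562·-3.4304 = +15.1725 (running +45.5627)
Area = |Σ|/2 = |45.5627|/2 = 22.7814

Area at t=0.38: 22.7814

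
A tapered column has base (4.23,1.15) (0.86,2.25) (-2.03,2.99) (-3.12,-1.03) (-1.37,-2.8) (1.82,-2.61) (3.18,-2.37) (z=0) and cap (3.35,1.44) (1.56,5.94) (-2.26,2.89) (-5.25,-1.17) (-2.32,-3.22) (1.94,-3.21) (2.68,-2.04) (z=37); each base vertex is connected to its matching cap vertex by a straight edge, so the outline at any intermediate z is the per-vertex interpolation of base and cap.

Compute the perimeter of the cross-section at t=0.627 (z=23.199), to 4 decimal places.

Perimeter at t=0.627: 24.3791

Cross-section at t=0.627: each vertex is (1-t)·p0[i] + t·p1[i].
  v1: (1-0.627)·(4.23,1.15) + 0.627·(3.35,1.44) = (3.6782,1.3318)
  v2: (1-0.627)·(0.86,2.25) + 0.627·(1.56,5.94) = (1.2989,4.5636)
  v3: (1-0.627)·(-2.03,2.99) + 0.627·(-2.26,2.89) = (-2.1742,2.9273)
  v4: (1-0.627)·(-3.12,-1.03) + 0.627·(-5.25,-1.17) = (-4.4555,-1.1178)
  v5: (1-0.627)·(-1.37,-2.8) + 0.627·(-2.32,-3.22) = (-1.9657,-3.0633)
  v6: (1-0.627)·(1.82,-2.61) + 0.627·(1.94,-3.21) = (1.8952,-2.9862)
  v7: (1-0.627)·(3.18,-2.37) + 0.627·(2.68,-2.04) = (2.8665,-2.1631)
Perimeter = Σ |v_{i+1} − v_i|:
  edge 1→2: √(-2.3793² + 3.2318²) = 4.0132 (running 4.0132)
  edge 2→3: √(-3.4731² + -1.6363²) = 3.8393 (running 7.8525)
  edge 3→4: √(-2.2813² + -4.0451²) = 4.6440 (running 12.4965)
  edge 4→5: √(2.4899² + -1.9456²) = 3.1598 (running 15.6564)
  edge 5→6: √(3.8609² + 0.0771²) = 3.8617 (running 19.5180)
  edge 6→7: √(0.9713² + 0.8231²) = 1.2731 (running 20.7911)
  edge 7→1: √(0.8117² + 3.4949²) = 3.5880 (running 24.3791)
Perimeter = 24.3791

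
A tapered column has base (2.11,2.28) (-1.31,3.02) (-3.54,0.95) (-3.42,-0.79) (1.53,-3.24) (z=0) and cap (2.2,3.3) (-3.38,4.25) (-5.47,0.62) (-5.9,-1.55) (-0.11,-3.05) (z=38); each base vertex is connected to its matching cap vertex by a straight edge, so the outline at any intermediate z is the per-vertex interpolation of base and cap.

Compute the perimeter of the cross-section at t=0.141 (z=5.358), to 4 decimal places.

Perimeter at t=0.141: 20.0565

Cross-section at t=0.141: each vertex is (1-t)·p0[i] + t·p1[i].
  v1: (1-0.141)·(2.11,2.28) + 0.141·(2.2,3.3) = (2.1227,2.4238)
  v2: (1-0.141)·(-1.31,3.02) + 0.141·(-3.38,4.25) = (-1.6019,3.1934)
  v3: (1-0.141)·(-3.54,0.95) + 0.141·(-5.47,0.62) = (-3.8121,0.9035)
  v4: (1-0.141)·(-3.42,-0.79) + 0.141·(-5.9,-1.55) = (-3.7697,-0.8972)
  v5: (1-0.141)·(1.53,-3.24) + 0.141·(-0.11,-3.05) = (1.2988,-3.2132)
Perimeter = Σ |v_{i+1} − v_i|:
  edge 1→2: √(-3.7246² + 0.7696²) = 3.8032 (running 3.8032)
  edge 2→3: √(-2.2103² + -2.2900²) = 3.1826 (running 6.9859)
  edge 3→4: √(0.0424² + -1.8006²) = 1.8011 (running 8.7870)
  edge 4→5: √(5.0684² + -2.3161²) = 5.5725 (running 14.3595)
  edge 5→1: √(0.8239² + 5.6370²) = 5.6969 (running 20.0565)
Perimeter = 20.0565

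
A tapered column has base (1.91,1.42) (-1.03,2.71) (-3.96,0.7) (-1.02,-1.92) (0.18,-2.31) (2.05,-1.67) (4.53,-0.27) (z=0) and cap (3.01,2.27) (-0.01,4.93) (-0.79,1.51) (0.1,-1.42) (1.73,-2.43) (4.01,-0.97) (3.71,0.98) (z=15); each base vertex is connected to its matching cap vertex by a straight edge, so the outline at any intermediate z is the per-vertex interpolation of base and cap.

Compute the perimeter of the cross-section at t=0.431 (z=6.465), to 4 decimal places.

Cross-section at t=0.431: each vertex is (1-t)·p0[i] + t·p1[i].
  v1: (1-0.431)·(1.91,1.42) + 0.431·(3.01,2.27) = (2.3841,1.7863)
  v2: (1-0.431)·(-1.03,2.71) + 0.431·(-0.01,4.93) = (-0.5904,3.6668)
  v3: (1-0.431)·(-3.96,0.7) + 0.431·(-0.79,1.51) = (-2.5937,1.0491)
  v4: (1-0.431)·(-1.02,-1.92) + 0.431·(0.1,-1.42) = (-0.5373,-1.7045)
  v5: (1-0.431)·(0.18,-2.31) + 0.431·(1.73,-2.43) = (0.8480,-2.3617)
  v6: (1-0.431)·(2.05,-1.67) + 0.431·(4.01,-0.97) = (2.8948,-1.3683)
  v7: (1-0.431)·(4.53,-0.27) + 0.431·(3.71,0.98) = (4.1766,0.2687)
Perimeter = Σ |v_{i+1} − v_i|:
  edge 1→2: √(-2.9745² + 1.8805²) = 3.5190 (running 3.5190)
  edge 2→3: √(-2.0033² + -2.6177²) = 3.2963 (running 6.8154)
  edge 3→4: √(2.0564² + -2.7536²) = 3.4368 (running 10.2521)
  edge 4→5: √(1.3853² + -0.6572²) = 1.5333 (running 11.7855)
  edge 5→6: √(2.0467² + 0.9934²) = 2.2751 (running 14.0605)
  edge 6→7: √(1.2818² + 1.6370²) = 2.0792 (running 16.1397)
  edge 7→1: √(-1.7925² + 1.5176²) = 2.3486 (running 18.4883)
Perimeter = 18.4883

Perimeter at t=0.431: 18.4883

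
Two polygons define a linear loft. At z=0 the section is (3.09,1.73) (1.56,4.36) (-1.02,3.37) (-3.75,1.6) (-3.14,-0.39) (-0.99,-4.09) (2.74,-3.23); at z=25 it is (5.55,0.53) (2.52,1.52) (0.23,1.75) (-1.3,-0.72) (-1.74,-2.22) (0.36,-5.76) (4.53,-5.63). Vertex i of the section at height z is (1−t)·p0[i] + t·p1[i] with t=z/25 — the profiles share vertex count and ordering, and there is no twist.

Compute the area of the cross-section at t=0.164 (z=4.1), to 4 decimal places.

Area at t=0.164: 40.1198

Cross-section at t=0.164: each vertex is (1-t)·p0[i] + t·p1[i].
  v1: (1-0.164)·(3.09,1.73) + 0.164·(5.55,0.53) = (3.4934,1.5332)
  v2: (1-0.164)·(1.56,4.36) + 0.164·(2.52,1.52) = (1.7174,3.8942)
  v3: (1-0.164)·(-1.02,3.37) + 0.164·(0.23,1.75) = (-0.8150,3.1043)
  v4: (1-0.164)·(-3.75,1.6) + 0.164·(-1.3,-0.72) = (-3.3482,1.2195)
  v5: (1-0.164)·(-3.14,-0.39) + 0.164·(-1.74,-2.22) = (-2.9104,-0.6901)
  v6: (1-0.164)·(-0.99,-4.09) + 0.164·(0.36,-5.76) = (-0.7686,-4.3639)
  v7: (1-0.164)·(2.74,-3.23) + 0.164·(4.53,-5.63) = (3.0336,-3.6236)
Shoelace sum Σ(x_i·y_{i+1} − x_{i+1}·y_i):
  i=1: 3.4934·3.8942 − 1.7174·1.5332 = +10.9711 (running +10.9711)
  i=2: 1.7174·3.1043 − -0.8150·3.8942 = +8.5053 (running +19.4764)
  i=3: -0.8150·1.2195 − -3.3482·3.1043 = +9.4000 (running +28.8764)
  i=4: -3.3482·-0.6901 − -2.9104·1.2195 = +5.8600 (running +34.7363)
  i=5: -2.9104·-4.3639 − -0.7686·-0.6901 = +12.1702 (running +46.9065)
  i=6: -0.7686·-3.6236 − 3.0336·-4.3639 = +16.0232 (running +62.9297)
  i=7: 3.0336·1.5332 − 3.4934·-3.6236 = +17.3099 (running +80.2396)
Area = |Σ|/2 = |80.2396|/2 = 40.1198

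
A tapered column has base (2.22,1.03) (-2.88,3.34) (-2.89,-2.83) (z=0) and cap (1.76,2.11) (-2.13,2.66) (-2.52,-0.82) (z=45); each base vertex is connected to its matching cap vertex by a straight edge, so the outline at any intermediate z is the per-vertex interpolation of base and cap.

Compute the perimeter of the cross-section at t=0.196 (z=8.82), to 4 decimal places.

Perimeter at t=0.196: 17.0528

Cross-section at t=0.196: each vertex is (1-t)·p0[i] + t·p1[i].
  v1: (1-0.196)·(2.22,1.03) + 0.196·(1.76,2.11) = (2.1298,1.2417)
  v2: (1-0.196)·(-2.88,3.34) + 0.196·(-2.13,2.66) = (-2.7330,3.2067)
  v3: (1-0.196)·(-2.89,-2.83) + 0.196·(-2.52,-0.82) = (-2.8175,-2.4360)
Perimeter = Σ |v_{i+1} − v_i|:
  edge 1→2: √(-4.8628² + 1.9650²) = 5.2449 (running 5.2449)
  edge 2→3: √(-0.0845² + -5.6428²) = 5.6434 (running 10.8883)
  edge 3→1: √(4.9473² + 3.6777²) = 6.1645 (running 17.0528)
Perimeter = 17.0528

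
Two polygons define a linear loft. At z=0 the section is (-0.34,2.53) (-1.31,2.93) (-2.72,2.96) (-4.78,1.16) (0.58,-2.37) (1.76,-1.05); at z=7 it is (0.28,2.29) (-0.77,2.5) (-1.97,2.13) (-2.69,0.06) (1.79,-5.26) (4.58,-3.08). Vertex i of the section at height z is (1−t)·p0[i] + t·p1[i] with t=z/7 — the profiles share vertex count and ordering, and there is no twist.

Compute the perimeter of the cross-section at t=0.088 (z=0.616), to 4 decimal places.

Perimeter at t=0.088: 17.8549

Cross-section at t=0.088: each vertex is (1-t)·p0[i] + t·p1[i].
  v1: (1-0.088)·(-0.34,2.53) + 0.088·(0.28,2.29) = (-0.2854,2.5089)
  v2: (1-0.088)·(-1.31,2.93) + 0.088·(-0.77,2.5) = (-1.2625,2.8922)
  v3: (1-0.088)·(-2.72,2.96) + 0.088·(-1.97,2.13) = (-2.6540,2.8870)
  v4: (1-0.088)·(-4.78,1.16) + 0.088·(-2.69,0.06) = (-4.5961,1.0632)
  v5: (1-0.088)·(0.58,-2.37) + 0.088·(1.79,-5.26) = (0.6865,-2.6243)
  v6: (1-0.088)·(1.76,-1.05) + 0.088·(4.58,-3.08) = (2.0082,-1.2286)
Perimeter = Σ |v_{i+1} − v_i|:
  edge 1→2: √(-0.9770² + 0.3833²) = 1.0495 (running 1.0495)
  edge 2→3: √(-1.3915² + -0.0052²) = 1.3915 (running 2.4411)
  edge 3→4: √(-1.9421² + -1.8238²) = 2.6642 (running 5.1052)
  edge 4→5: √(5.2826² + -3.6875²) = 6.4423 (running 11.5475)
  edge 5→6: √(1.3217² + 1.3957²) = 1.9222 (running 13.4697)
  edge 6→1: √(-2.2936² + 3.7375²) = 4.3852 (running 17.8549)
Perimeter = 17.8549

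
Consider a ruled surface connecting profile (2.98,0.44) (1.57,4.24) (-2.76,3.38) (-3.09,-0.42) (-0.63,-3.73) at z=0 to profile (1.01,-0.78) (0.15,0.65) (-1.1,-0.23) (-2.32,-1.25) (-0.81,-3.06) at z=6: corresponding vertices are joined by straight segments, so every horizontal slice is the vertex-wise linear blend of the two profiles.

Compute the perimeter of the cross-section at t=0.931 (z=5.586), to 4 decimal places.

Perimeter at t=0.931: 10.7868

Cross-section at t=0.931: each vertex is (1-t)·p0[i] + t·p1[i].
  v1: (1-0.931)·(2.98,0.44) + 0.931·(1.01,-0.78) = (1.1459,-0.6958)
  v2: (1-0.931)·(1.57,4.24) + 0.931·(0.15,0.65) = (0.2480,0.8977)
  v3: (1-0.931)·(-2.76,3.38) + 0.931·(-1.1,-0.23) = (-1.2145,0.0191)
  v4: (1-0.931)·(-3.09,-0.42) + 0.931·(-2.32,-1.25) = (-2.3731,-1.1927)
  v5: (1-0.931)·(-0.63,-3.73) + 0.931·(-0.81,-3.06) = (-0.7976,-3.1062)
Perimeter = Σ |v_{i+1} − v_i|:
  edge 1→2: √(-0.8980² + 1.5935²) = 1.8291 (running 1.8291)
  edge 2→3: √(-1.4625² + -0.8786²) = 1.7061 (running 3.5353)
  edge 3→4: √(-1.1586² + -1.2118²) = 1.6766 (running 5.2118)
  edge 4→5: √(1.5755² + -1.9135²) = 2.4787 (running 7.6905)
  edge 5→1: √(1.9435² + 2.4104²) = 3.0963 (running 10.7868)
Perimeter = 10.7868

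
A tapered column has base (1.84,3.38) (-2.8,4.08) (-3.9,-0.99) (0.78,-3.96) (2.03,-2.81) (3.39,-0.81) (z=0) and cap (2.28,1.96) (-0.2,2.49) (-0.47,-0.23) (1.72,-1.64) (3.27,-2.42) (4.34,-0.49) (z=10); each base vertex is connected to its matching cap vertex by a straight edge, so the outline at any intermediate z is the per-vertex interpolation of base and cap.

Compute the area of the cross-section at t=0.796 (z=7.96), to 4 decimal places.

Area at t=0.796: 18.1145

Cross-section at t=0.796: each vertex is (1-t)·p0[i] + t·p1[i].
  v1: (1-0.796)·(1.84,3.38) + 0.796·(2.28,1.96) = (2.1902,2.2497)
  v2: (1-0.796)·(-2.8,4.08) + 0.796·(-0.2,2.49) = (-0.7304,2.8144)
  v3: (1-0.796)·(-3.9,-0.99) + 0.796·(-0.47,-0.23) = (-1.1697,-0.3850)
  v4: (1-0.796)·(0.78,-3.96) + 0.796·(1.72,-1.64) = (1.5282,-2.1133)
  v5: (1-0.796)·(2.03,-2.81) + 0.796·(3.27,-2.42) = (3.0170,-2.4996)
  v6: (1-0.796)·(3.39,-0.81) + 0.796·(4.34,-0.49) = (4.1462,-0.5553)
Shoelace sum Σ(x_i·y_{i+1} − x_{i+1}·y_i):
  i=1: 2.1902·2.8144 − -0.7304·2.2497 = +7.8073 (running +7.8073)
  i=2: -0.7304·-0.3850 − -1.1697·2.8144 = +3.5732 (running +11.3805)
  i=3: -1.1697·-2.1133 − 1.5282·-0.3850 = +3.0604 (running +14.4409)
  i=4: 1.5282·-2.4996 − 3.0170·-2.1133 = +2.5559 (running +16.9968)
  i=5: 3.0170·-0.5553 − 4.1462·-2.4996 = +8.6884 (running +25.6852)
  i=6: 4.1462·2.2497 − 2.1902·-0.5553 = +10.5438 (running +36.2290)
Area = |Σ|/2 = |36.2290|/2 = 18.1145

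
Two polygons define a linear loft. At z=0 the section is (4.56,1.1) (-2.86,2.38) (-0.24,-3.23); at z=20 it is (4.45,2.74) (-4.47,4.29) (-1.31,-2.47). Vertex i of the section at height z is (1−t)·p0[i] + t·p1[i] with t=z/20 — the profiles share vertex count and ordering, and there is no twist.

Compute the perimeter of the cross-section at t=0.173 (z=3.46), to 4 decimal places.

Cross-section at t=0.173: each vertex is (1-t)·p0[i] + t·p1[i].
  v1: (1-0.173)·(4.56,1.1) + 0.173·(4.45,2.74) = (4.5410,1.3837)
  v2: (1-0.173)·(-2.86,2.38) + 0.173·(-4.47,4.29) = (-3.1385,2.7104)
  v3: (1-0.173)·(-0.24,-3.23) + 0.173·(-1.31,-2.47) = (-0.4251,-3.0985)
Perimeter = Σ |v_{i+1} − v_i|:
  edge 1→2: √(-7.6795² + 1.3267²) = 7.7933 (running 7.7933)
  edge 2→3: √(2.7134² + -5.8089²) = 6.4114 (running 14.2047)
  edge 3→1: √(4.9661² + 4.4822²) = 6.6897 (running 20.8944)
Perimeter = 20.8944

Perimeter at t=0.173: 20.8944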